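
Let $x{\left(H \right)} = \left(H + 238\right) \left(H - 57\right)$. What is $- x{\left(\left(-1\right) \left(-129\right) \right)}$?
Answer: $-26424$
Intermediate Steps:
$x{\left(H \right)} = \left(-57 + H\right) \left(238 + H\right)$ ($x{\left(H \right)} = \left(238 + H\right) \left(-57 + H\right) = \left(-57 + H\right) \left(238 + H\right)$)
$- x{\left(\left(-1\right) \left(-129\right) \right)} = - (-13566 + \left(\left(-1\right) \left(-129\right)\right)^{2} + 181 \left(\left(-1\right) \left(-129\right)\right)) = - (-13566 + 129^{2} + 181 \cdot 129) = - (-13566 + 16641 + 23349) = \left(-1\right) 26424 = -26424$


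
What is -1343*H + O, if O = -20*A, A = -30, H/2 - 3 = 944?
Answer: -2543042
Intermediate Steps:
H = 1894 (H = 6 + 2*944 = 6 + 1888 = 1894)
O = 600 (O = -20*(-30) = 600)
-1343*H + O = -1343*1894 + 600 = -2543642 + 600 = -2543042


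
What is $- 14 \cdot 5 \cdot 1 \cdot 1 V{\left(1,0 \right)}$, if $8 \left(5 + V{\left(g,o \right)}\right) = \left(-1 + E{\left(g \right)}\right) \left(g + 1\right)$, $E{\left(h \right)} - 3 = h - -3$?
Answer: $245$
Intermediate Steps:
$E{\left(h \right)} = 6 + h$ ($E{\left(h \right)} = 3 + \left(h - -3\right) = 3 + \left(h + 3\right) = 3 + \left(3 + h\right) = 6 + h$)
$V{\left(g,o \right)} = -5 + \frac{\left(1 + g\right) \left(5 + g\right)}{8}$ ($V{\left(g,o \right)} = -5 + \frac{\left(-1 + \left(6 + g\right)\right) \left(g + 1\right)}{8} = -5 + \frac{\left(5 + g\right) \left(1 + g\right)}{8} = -5 + \frac{\left(1 + g\right) \left(5 + g\right)}{8}$)
$- 14 \cdot 5 \cdot 1 \cdot 1 V{\left(1,0 \right)} = - 14 \cdot 5 \cdot 1 \cdot 1 \left(- \frac{35}{8} + \frac{1}{8} \cdot 1 \left(6 + 1\right)\right) = - 14 \cdot 5 \cdot 1 \left(- \frac{35}{8} + \frac{1}{8} \cdot 1 \cdot 7\right) = \left(-14\right) 5 \left(- \frac{35}{8} + \frac{7}{8}\right) = \left(-70\right) \left(- \frac{7}{2}\right) = 245$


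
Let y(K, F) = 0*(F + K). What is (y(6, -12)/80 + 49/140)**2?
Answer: 49/400 ≈ 0.12250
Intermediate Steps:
y(K, F) = 0
(y(6, -12)/80 + 49/140)**2 = (0/80 + 49/140)**2 = (0*(1/80) + 49*(1/140))**2 = (0 + 7/20)**2 = (7/20)**2 = 49/400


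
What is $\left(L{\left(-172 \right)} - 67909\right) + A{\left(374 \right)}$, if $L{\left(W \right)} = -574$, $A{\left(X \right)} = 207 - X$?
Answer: $-68650$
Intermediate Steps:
$\left(L{\left(-172 \right)} - 67909\right) + A{\left(374 \right)} = \left(-574 - 67909\right) + \left(207 - 374\right) = -68483 + \left(207 - 374\right) = -68483 - 167 = -68650$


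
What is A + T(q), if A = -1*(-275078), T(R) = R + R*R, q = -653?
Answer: 700834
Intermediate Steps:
T(R) = R + R²
A = 275078
A + T(q) = 275078 - 653*(1 - 653) = 275078 - 653*(-652) = 275078 + 425756 = 700834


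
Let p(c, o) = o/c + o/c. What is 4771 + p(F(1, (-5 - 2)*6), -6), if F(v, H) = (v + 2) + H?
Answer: 62027/13 ≈ 4771.3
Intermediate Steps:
F(v, H) = 2 + H + v (F(v, H) = (2 + v) + H = 2 + H + v)
p(c, o) = 2*o/c
4771 + p(F(1, (-5 - 2)*6), -6) = 4771 + 2*(-6)/(2 + (-5 - 2)*6 + 1) = 4771 + 2*(-6)/(2 - 7*6 + 1) = 4771 + 2*(-6)/(2 - 42 + 1) = 4771 + 2*(-6)/(-39) = 4771 + 2*(-6)*(-1/39) = 4771 + 4/13 = 62027/13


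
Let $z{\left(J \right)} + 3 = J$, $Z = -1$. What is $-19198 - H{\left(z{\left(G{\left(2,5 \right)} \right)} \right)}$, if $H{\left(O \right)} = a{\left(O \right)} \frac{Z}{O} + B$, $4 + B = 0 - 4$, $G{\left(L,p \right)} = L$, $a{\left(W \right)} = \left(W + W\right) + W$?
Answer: $-19187$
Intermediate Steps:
$a{\left(W \right)} = 3 W$ ($a{\left(W \right)} = 2 W + W = 3 W$)
$z{\left(J \right)} = -3 + J$
$B = -8$ ($B = -4 + \left(0 - 4\right) = -4 - 4 = -8$)
$H{\left(O \right)} = -11$ ($H{\left(O \right)} = 3 O \left(- \frac{1}{O}\right) - 8 = -3 - 8 = -11$)
$-19198 - H{\left(z{\left(G{\left(2,5 \right)} \right)} \right)} = -19198 - -11 = -19198 + 11 = -19187$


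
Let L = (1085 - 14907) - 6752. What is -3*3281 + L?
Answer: -30417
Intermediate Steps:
L = -20574 (L = -13822 - 6752 = -20574)
-3*3281 + L = -3*3281 - 20574 = -9843 - 20574 = -30417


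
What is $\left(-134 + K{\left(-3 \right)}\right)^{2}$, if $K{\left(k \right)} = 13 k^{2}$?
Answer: $289$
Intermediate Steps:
$\left(-134 + K{\left(-3 \right)}\right)^{2} = \left(-134 + 13 \left(-3\right)^{2}\right)^{2} = \left(-134 + 13 \cdot 9\right)^{2} = \left(-134 + 117\right)^{2} = \left(-17\right)^{2} = 289$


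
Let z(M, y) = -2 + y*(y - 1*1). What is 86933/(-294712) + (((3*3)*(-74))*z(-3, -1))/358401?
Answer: -7903/26792 ≈ -0.29498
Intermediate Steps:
z(M, y) = -2 + y*(-1 + y) (z(M, y) = -2 + y*(y - 1) = -2 + y*(-1 + y))
86933/(-294712) + (((3*3)*(-74))*z(-3, -1))/358401 = 86933/(-294712) + (((3*3)*(-74))*(-2 + (-1)**2 - 1*(-1)))/358401 = 86933*(-1/294712) + ((9*(-74))*(-2 + 1 + 1))*(1/358401) = -7903/26792 - 666*0*(1/358401) = -7903/26792 + 0*(1/358401) = -7903/26792 + 0 = -7903/26792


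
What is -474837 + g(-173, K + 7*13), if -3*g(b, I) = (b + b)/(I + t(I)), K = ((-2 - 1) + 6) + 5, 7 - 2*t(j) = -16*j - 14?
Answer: -2568392641/5409 ≈ -4.7484e+5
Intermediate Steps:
t(j) = 21/2 + 8*j (t(j) = 7/2 - (-16*j - 14)/2 = 7/2 - (-14 - 16*j)/2 = 7/2 + (7 + 8*j) = 21/2 + 8*j)
K = 8 (K = (-3 + 6) + 5 = 3 + 5 = 8)
g(b, I) = -2*b/(3*(21/2 + 9*I)) (g(b, I) = -(b + b)/(3*(I + (21/2 + 8*I))) = -2*b/(3*(21/2 + 9*I)))
-474837 + g(-173, K + 7*13) = -474837 - 4*(-173)/(63 + 54*(8 + 7*13)) = -474837 - 4*(-173)/(63 + 54*(8 + 91)) = -474837 - 4*(-173)/(63 + 54*99) = -474837 - 4*(-173)/(63 + 5346) = -474837 - 4*(-173)/5409 = -474837 - 4*(-173)*1/5409 = -474837 + 692/5409 = -2568392641/5409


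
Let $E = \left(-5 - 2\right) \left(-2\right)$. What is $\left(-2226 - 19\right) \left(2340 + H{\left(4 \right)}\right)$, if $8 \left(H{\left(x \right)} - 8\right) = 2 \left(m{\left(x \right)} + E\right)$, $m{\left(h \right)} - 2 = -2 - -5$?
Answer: $- \frac{21127695}{4} \approx -5.2819 \cdot 10^{6}$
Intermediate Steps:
$m{\left(h \right)} = 5$ ($m{\left(h \right)} = 2 - -3 = 2 + \left(-2 + 5\right) = 2 + 3 = 5$)
$E = 14$ ($E = \left(-7\right) \left(-2\right) = 14$)
$H{\left(x \right)} = \frac{51}{4}$ ($H{\left(x \right)} = 8 + \frac{2 \left(5 + 14\right)}{8} = 8 + \frac{2 \cdot 19}{8} = 8 + \frac{1}{8} \cdot 38 = 8 + \frac{19}{4} = \frac{51}{4}$)
$\left(-2226 - 19\right) \left(2340 + H{\left(4 \right)}\right) = \left(-2226 - 19\right) \left(2340 + \frac{51}{4}\right) = \left(-2245\right) \frac{9411}{4} = - \frac{21127695}{4}$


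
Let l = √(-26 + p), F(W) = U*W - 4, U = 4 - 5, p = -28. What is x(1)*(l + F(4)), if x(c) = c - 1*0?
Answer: -8 + 3*I*√6 ≈ -8.0 + 7.3485*I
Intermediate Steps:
U = -1
x(c) = c (x(c) = c + 0 = c)
F(W) = -4 - W (F(W) = -W - 4 = -4 - W)
l = 3*I*√6 (l = √(-26 - 28) = √(-54) = 3*I*√6 ≈ 7.3485*I)
x(1)*(l + F(4)) = 1*(3*I*√6 + (-4 - 1*4)) = 1*(3*I*√6 + (-4 - 4)) = 1*(3*I*√6 - 8) = 1*(-8 + 3*I*√6) = -8 + 3*I*√6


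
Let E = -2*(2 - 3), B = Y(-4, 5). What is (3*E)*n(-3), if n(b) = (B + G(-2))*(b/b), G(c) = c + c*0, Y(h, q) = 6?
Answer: 24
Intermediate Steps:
B = 6
G(c) = c (G(c) = c + 0 = c)
E = 2 (E = -2*(-1) = 2)
n(b) = 4 (n(b) = (6 - 2)*(b/b) = 4*1 = 4)
(3*E)*n(-3) = (3*2)*4 = 6*4 = 24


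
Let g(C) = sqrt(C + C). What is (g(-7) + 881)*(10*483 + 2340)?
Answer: 6316770 + 7170*I*sqrt(14) ≈ 6.3168e+6 + 26828.0*I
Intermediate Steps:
g(C) = sqrt(2)*sqrt(C) (g(C) = sqrt(2*C) = sqrt(2)*sqrt(C))
(g(-7) + 881)*(10*483 + 2340) = (sqrt(2)*sqrt(-7) + 881)*(10*483 + 2340) = (sqrt(2)*(I*sqrt(7)) + 881)*(4830 + 2340) = (I*sqrt(14) + 881)*7170 = (881 + I*sqrt(14))*7170 = 6316770 + 7170*I*sqrt(14)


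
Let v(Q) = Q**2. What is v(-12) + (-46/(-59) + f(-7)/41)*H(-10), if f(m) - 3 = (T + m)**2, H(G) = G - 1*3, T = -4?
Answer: 228710/2419 ≈ 94.547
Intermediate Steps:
H(G) = -3 + G (H(G) = G - 3 = -3 + G)
f(m) = 3 + (-4 + m)**2
v(-12) + (-46/(-59) + f(-7)/41)*H(-10) = (-12)**2 + (-46/(-59) + (3 + (-4 - 7)**2)/41)*(-3 - 10) = 144 + (-46*(-1/59) + (3 + (-11)**2)*(1/41))*(-13) = 144 + (46/59 + (3 + 121)*(1/41))*(-13) = 144 + (46/59 + 124*(1/41))*(-13) = 144 + (46/59 + 124/41)*(-13) = 144 + (9202/2419)*(-13) = 144 - 119626/2419 = 228710/2419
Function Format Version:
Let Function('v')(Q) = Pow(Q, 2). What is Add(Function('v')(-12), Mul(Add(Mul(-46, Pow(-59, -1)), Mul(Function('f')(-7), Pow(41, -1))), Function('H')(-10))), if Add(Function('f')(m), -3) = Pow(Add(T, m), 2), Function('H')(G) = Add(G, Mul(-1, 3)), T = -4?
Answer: Rational(228710, 2419) ≈ 94.547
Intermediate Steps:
Function('H')(G) = Add(-3, G) (Function('H')(G) = Add(G, -3) = Add(-3, G))
Function('f')(m) = Add(3, Pow(Add(-4, m), 2))
Add(Function('v')(-12), Mul(Add(Mul(-46, Pow(-59, -1)), Mul(Function('f')(-7), Pow(41, -1))), Function('H')(-10))) = Add(Pow(-12, 2), Mul(Add(Mul(-46, Pow(-59, -1)), Mul(Add(3, Pow(Add(-4, -7), 2)), Pow(41, -1))), Add(-3, -10))) = Add(144, Mul(Add(Mul(-46, Rational(-1, 59)), Mul(Add(3, Pow(-11, 2)), Rational(1, 41))), -13)) = Add(144, Mul(Add(Rational(46, 59), Mul(Add(3, 121), Rational(1, 41))), -13)) = Add(144, Mul(Add(Rational(46, 59), Mul(124, Rational(1, 41))), -13)) = Add(144, Mul(Add(Rational(46, 59), Rational(124, 41)), -13)) = Add(144, Mul(Rational(9202, 2419), -13)) = Add(144, Rational(-119626, 2419)) = Rational(228710, 2419)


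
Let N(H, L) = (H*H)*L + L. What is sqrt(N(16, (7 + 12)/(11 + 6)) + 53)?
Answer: 2*sqrt(24582)/17 ≈ 18.445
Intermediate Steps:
N(H, L) = L + L*H**2 (N(H, L) = H**2*L + L = L*H**2 + L = L + L*H**2)
sqrt(N(16, (7 + 12)/(11 + 6)) + 53) = sqrt(((7 + 12)/(11 + 6))*(1 + 16**2) + 53) = sqrt((19/17)*(1 + 256) + 53) = sqrt((19*(1/17))*257 + 53) = sqrt((19/17)*257 + 53) = sqrt(4883/17 + 53) = sqrt(5784/17) = 2*sqrt(24582)/17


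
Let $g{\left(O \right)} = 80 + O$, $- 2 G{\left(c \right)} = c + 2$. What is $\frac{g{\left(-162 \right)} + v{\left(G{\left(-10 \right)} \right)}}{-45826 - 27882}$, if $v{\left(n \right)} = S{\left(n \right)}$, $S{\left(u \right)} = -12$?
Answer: $\frac{47}{36854} \approx 0.0012753$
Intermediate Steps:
$G{\left(c \right)} = -1 - \frac{c}{2}$ ($G{\left(c \right)} = - \frac{c + 2}{2} = - \frac{2 + c}{2} = -1 - \frac{c}{2}$)
$v{\left(n \right)} = -12$
$\frac{g{\left(-162 \right)} + v{\left(G{\left(-10 \right)} \right)}}{-45826 - 27882} = \frac{\left(80 - 162\right) - 12}{-45826 - 27882} = \frac{-82 - 12}{-73708} = \left(-94\right) \left(- \frac{1}{73708}\right) = \frac{47}{36854}$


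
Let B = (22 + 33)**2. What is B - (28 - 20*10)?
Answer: 3197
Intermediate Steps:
B = 3025 (B = 55**2 = 3025)
B - (28 - 20*10) = 3025 - (28 - 20*10) = 3025 - (28 - 200) = 3025 - 1*(-172) = 3025 + 172 = 3197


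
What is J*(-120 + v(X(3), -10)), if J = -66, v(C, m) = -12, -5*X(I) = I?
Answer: 8712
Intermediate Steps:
X(I) = -I/5
J*(-120 + v(X(3), -10)) = -66*(-120 - 12) = -66*(-132) = 8712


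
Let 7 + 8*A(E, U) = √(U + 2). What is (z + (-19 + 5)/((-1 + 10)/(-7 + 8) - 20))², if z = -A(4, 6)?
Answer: 36689/7744 - 189*√2/176 ≈ 3.2191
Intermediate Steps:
A(E, U) = -7/8 + √(2 + U)/8 (A(E, U) = -7/8 + √(U + 2)/8 = -7/8 + √(2 + U)/8)
z = 7/8 - √2/4 (z = -(-7/8 + √(2 + 6)/8) = -(-7/8 + √8/8) = -(-7/8 + (2*√2)/8) = -(-7/8 + √2/4) = 7/8 - √2/4 ≈ 0.52145)
(z + (-19 + 5)/((-1 + 10)/(-7 + 8) - 20))² = ((7/8 - √2/4) + (-19 + 5)/((-1 + 10)/(-7 + 8) - 20))² = ((7/8 - √2/4) - 14/(9/1 - 20))² = ((7/8 - √2/4) - 14/(9*1 - 20))² = ((7/8 - √2/4) - 14/(9 - 20))² = ((7/8 - √2/4) - 14/(-11))² = ((7/8 - √2/4) - 14*(-1/11))² = ((7/8 - √2/4) + 14/11)² = (189/88 - √2/4)²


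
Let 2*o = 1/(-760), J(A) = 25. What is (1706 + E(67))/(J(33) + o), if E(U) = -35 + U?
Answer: 33440/481 ≈ 69.522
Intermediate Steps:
o = -1/1520 (o = (1/2)/(-760) = (1/2)*(-1/760) = -1/1520 ≈ -0.00065789)
(1706 + E(67))/(J(33) + o) = (1706 + (-35 + 67))/(25 - 1/1520) = (1706 + 32)/(37999/1520) = 1738*(1520/37999) = 33440/481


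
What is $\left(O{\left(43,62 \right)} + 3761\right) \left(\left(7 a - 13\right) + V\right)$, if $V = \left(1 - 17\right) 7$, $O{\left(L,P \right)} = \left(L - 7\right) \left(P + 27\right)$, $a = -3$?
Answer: $-1016890$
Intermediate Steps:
$O{\left(L,P \right)} = \left(-7 + L\right) \left(27 + P\right)$
$V = -112$ ($V = \left(-16\right) 7 = -112$)
$\left(O{\left(43,62 \right)} + 3761\right) \left(\left(7 a - 13\right) + V\right) = \left(\left(-189 - 434 + 27 \cdot 43 + 43 \cdot 62\right) + 3761\right) \left(\left(7 \left(-3\right) - 13\right) - 112\right) = \left(\left(-189 - 434 + 1161 + 2666\right) + 3761\right) \left(\left(-21 - 13\right) - 112\right) = \left(3204 + 3761\right) \left(-34 - 112\right) = 6965 \left(-146\right) = -1016890$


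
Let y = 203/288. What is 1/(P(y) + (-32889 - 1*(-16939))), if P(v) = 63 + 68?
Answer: -1/15819 ≈ -6.3215e-5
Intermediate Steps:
y = 203/288 (y = 203*(1/288) = 203/288 ≈ 0.70486)
P(v) = 131
1/(P(y) + (-32889 - 1*(-16939))) = 1/(131 + (-32889 - 1*(-16939))) = 1/(131 + (-32889 + 16939)) = 1/(131 - 15950) = 1/(-15819) = -1/15819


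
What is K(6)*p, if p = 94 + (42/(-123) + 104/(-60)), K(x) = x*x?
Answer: 678408/205 ≈ 3309.3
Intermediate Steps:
K(x) = x²
p = 56534/615 (p = 94 + (42*(-1/123) + 104*(-1/60)) = 94 + (-14/41 - 26/15) = 94 - 1276/615 = 56534/615 ≈ 91.925)
K(6)*p = 6²*(56534/615) = 36*(56534/615) = 678408/205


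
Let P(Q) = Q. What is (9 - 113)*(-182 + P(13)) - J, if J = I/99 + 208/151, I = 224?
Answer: 262689208/14949 ≈ 17572.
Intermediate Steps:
J = 54416/14949 (J = 224/99 + 208/151 = 54416/14949 ≈ 3.6401)
(9 - 113)*(-182 + P(13)) - J = (9 - 113)*(-182 + 13) - 1*54416/14949 = -104*(-169) - 54416/14949 = 17576 - 54416/14949 = 262689208/14949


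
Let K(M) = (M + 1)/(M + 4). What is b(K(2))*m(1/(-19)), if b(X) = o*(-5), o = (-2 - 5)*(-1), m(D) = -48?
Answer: 1680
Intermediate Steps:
K(M) = (1 + M)/(4 + M)
o = 7 (o = -7*(-1) = 7)
b(X) = -35 (b(X) = 7*(-5) = -35)
b(K(2))*m(1/(-19)) = -35*(-48) = 1680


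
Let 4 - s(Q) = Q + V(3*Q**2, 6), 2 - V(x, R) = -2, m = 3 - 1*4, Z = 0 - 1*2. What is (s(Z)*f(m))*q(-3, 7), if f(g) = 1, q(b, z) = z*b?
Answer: -42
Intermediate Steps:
q(b, z) = b*z
Z = -2 (Z = 0 - 2 = -2)
m = -1 (m = 3 - 4 = -1)
V(x, R) = 4 (V(x, R) = 2 - 1*(-2) = 2 + 2 = 4)
s(Q) = -Q (s(Q) = 4 - (Q + 4) = 4 - (4 + Q) = 4 + (-4 - Q) = -Q)
(s(Z)*f(m))*q(-3, 7) = (-1*(-2)*1)*(-3*7) = (2*1)*(-21) = 2*(-21) = -42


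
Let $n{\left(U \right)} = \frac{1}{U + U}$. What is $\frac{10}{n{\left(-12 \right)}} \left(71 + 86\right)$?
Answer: $-37680$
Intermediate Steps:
$n{\left(U \right)} = \frac{1}{2 U}$
$\frac{10}{n{\left(-12 \right)}} \left(71 + 86\right) = \frac{10}{\frac{1}{2} \frac{1}{-12}} \left(71 + 86\right) = \frac{10}{\frac{1}{2} \left(- \frac{1}{12}\right)} 157 = \frac{10}{- \frac{1}{24}} \cdot 157 = 10 \left(-24\right) 157 = \left(-240\right) 157 = -37680$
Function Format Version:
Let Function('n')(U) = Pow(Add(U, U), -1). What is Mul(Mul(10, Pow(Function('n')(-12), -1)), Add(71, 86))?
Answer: -37680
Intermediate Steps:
Function('n')(U) = Mul(Rational(1, 2), Pow(U, -1)) (Function('n')(U) = Pow(Mul(2, U), -1) = Mul(Rational(1, 2), Pow(U, -1)))
Mul(Mul(10, Pow(Function('n')(-12), -1)), Add(71, 86)) = Mul(Mul(10, Pow(Mul(Rational(1, 2), Pow(-12, -1)), -1)), Add(71, 86)) = Mul(Mul(10, Pow(Mul(Rational(1, 2), Rational(-1, 12)), -1)), 157) = Mul(Mul(10, Pow(Rational(-1, 24), -1)), 157) = Mul(Mul(10, -24), 157) = Mul(-240, 157) = -37680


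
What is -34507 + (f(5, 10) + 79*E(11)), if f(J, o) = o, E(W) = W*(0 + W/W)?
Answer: -33628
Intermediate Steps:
E(W) = W (E(W) = W*(0 + 1) = W*1 = W)
-34507 + (f(5, 10) + 79*E(11)) = -34507 + (10 + 79*11) = -34507 + (10 + 869) = -34507 + 879 = -33628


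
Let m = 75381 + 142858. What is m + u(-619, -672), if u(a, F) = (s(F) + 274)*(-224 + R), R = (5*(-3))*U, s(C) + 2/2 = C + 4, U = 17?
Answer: 407444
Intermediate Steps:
s(C) = 3 + C (s(C) = -1 + (C + 4) = -1 + (4 + C) = 3 + C)
m = 218239
R = -255 (R = (5*(-3))*17 = -15*17 = -255)
u(a, F) = -132683 - 479*F (u(a, F) = ((3 + F) + 274)*(-224 - 255) = (277 + F)*(-479) = -132683 - 479*F)
m + u(-619, -672) = 218239 + (-132683 - 479*(-672)) = 218239 + (-132683 + 321888) = 218239 + 189205 = 407444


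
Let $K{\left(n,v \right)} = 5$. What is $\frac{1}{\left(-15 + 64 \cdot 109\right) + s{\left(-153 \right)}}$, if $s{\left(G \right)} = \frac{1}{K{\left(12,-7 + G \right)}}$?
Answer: $\frac{5}{34806} \approx 0.00014365$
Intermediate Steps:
$s{\left(G \right)} = \frac{1}{5}$
$\frac{1}{\left(-15 + 64 \cdot 109\right) + s{\left(-153 \right)}} = \frac{1}{\left(-15 + 64 \cdot 109\right) + \frac{1}{5}} = \frac{1}{\left(-15 + 6976\right) + \frac{1}{5}} = \frac{1}{6961 + \frac{1}{5}} = \frac{1}{\frac{34806}{5}} = \frac{5}{34806}$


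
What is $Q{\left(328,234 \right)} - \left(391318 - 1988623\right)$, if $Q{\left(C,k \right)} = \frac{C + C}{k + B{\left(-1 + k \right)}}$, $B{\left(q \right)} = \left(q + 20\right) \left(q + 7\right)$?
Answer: $\frac{48681064813}{30477} \approx 1.5973 \cdot 10^{6}$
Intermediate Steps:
$B{\left(q \right)} = \left(7 + q\right) \left(20 + q\right)$ ($B{\left(q \right)} = \left(20 + q\right) \left(7 + q\right) = \left(7 + q\right) \left(20 + q\right)$)
$Q{\left(C,k \right)} = \frac{2 C}{113 + \left(-1 + k\right)^{2} + 28 k}$ ($Q{\left(C,k \right)} = \frac{C + C}{k + \left(140 + \left(-1 + k\right)^{2} + 27 \left(-1 + k\right)\right)} = \frac{2 C}{k + \left(140 + \left(-1 + k\right)^{2} + \left(-27 + 27 k\right)\right)} = \frac{2 C}{k + \left(113 + \left(-1 + k\right)^{2} + 27 k\right)} = \frac{2 C}{113 + \left(-1 + k\right)^{2} + 28 k}$)
$Q{\left(328,234 \right)} - \left(391318 - 1988623\right) = 2 \cdot 328 \frac{1}{114 + 234^{2} + 26 \cdot 234} - \left(391318 - 1988623\right) = 2 \cdot 328 \frac{1}{114 + 54756 + 6084} - \left(391318 - 1988623\right) = 2 \cdot 328 \cdot \frac{1}{60954} - -1597305 = 2 \cdot 328 \cdot \frac{1}{60954} + 1597305 = \frac{328}{30477} + 1597305 = \frac{48681064813}{30477}$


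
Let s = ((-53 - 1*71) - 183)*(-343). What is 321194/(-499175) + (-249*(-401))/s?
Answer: 390733541/1282039675 ≈ 0.30477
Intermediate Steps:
s = 105301 (s = ((-53 - 71) - 183)*(-343) = (-124 - 183)*(-343) = -307*(-343) = 105301)
321194/(-499175) + (-249*(-401))/s = 321194/(-499175) - 249*(-401)/105301 = 321194*(-1/499175) + 99849*(1/105301) = -7834/12175 + 99849/105301 = 390733541/1282039675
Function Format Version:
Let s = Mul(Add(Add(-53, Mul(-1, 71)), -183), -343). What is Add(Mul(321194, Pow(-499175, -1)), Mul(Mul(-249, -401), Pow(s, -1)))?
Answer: Rational(390733541, 1282039675) ≈ 0.30477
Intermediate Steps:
s = 105301 (s = Mul(Add(Add(-53, -71), -183), -343) = Mul(Add(-124, -183), -343) = Mul(-307, -343) = 105301)
Add(Mul(321194, Pow(-499175, -1)), Mul(Mul(-249, -401), Pow(s, -1))) = Add(Mul(321194, Pow(-499175, -1)), Mul(Mul(-249, -401), Pow(105301, -1))) = Add(Mul(321194, Rational(-1, 499175)), Mul(99849, Rational(1, 105301))) = Add(Rational(-7834, 12175), Rational(99849, 105301)) = Rational(390733541, 1282039675)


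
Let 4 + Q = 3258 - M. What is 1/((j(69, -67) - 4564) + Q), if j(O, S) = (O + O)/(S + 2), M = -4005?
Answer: 65/175037 ≈ 0.00037135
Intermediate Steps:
j(O, S) = 2*O/(2 + S) (j(O, S) = (2*O)/(2 + S) = 2*O/(2 + S))
Q = 7259 (Q = -4 + (3258 - 1*(-4005)) = -4 + (3258 + 4005) = -4 + 7263 = 7259)
1/((j(69, -67) - 4564) + Q) = 1/((2*69/(2 - 67) - 4564) + 7259) = 1/((2*69/(-65) - 4564) + 7259) = 1/((2*69*(-1/65) - 4564) + 7259) = 1/((-138/65 - 4564) + 7259) = 1/(-296798/65 + 7259) = 1/(175037/65) = 65/175037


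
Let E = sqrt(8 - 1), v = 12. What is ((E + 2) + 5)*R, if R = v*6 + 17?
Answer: 623 + 89*sqrt(7) ≈ 858.47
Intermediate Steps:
E = sqrt(7) ≈ 2.6458
R = 89 (R = 12*6 + 17 = 72 + 17 = 89)
((E + 2) + 5)*R = ((sqrt(7) + 2) + 5)*89 = ((2 + sqrt(7)) + 5)*89 = (7 + sqrt(7))*89 = 623 + 89*sqrt(7)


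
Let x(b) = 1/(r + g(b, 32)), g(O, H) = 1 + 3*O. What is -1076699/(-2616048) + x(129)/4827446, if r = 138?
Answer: 683498376573163/1660691204623152 ≈ 0.41157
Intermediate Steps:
x(b) = 1/(139 + 3*b) (x(b) = 1/(138 + (1 + 3*b)) = 1/(139 + 3*b))
-1076699/(-2616048) + x(129)/4827446 = -1076699/(-2616048) + 1/((139 + 3*129)*4827446) = -1076699*(-1/2616048) + (1/4827446)/(139 + 387) = 1076699/2616048 + (1/4827446)/526 = 1076699/2616048 + (1/526)*(1/4827446) = 1076699/2616048 + 1/2539236596 = 683498376573163/1660691204623152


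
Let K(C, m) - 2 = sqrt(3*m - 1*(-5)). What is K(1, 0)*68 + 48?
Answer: 184 + 68*sqrt(5) ≈ 336.05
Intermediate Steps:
K(C, m) = 2 + sqrt(5 + 3*m) (K(C, m) = 2 + sqrt(3*m - 1*(-5)) = 2 + sqrt(3*m + 5) = 2 + sqrt(5 + 3*m))
K(1, 0)*68 + 48 = (2 + sqrt(5 + 3*0))*68 + 48 = (2 + sqrt(5 + 0))*68 + 48 = (2 + sqrt(5))*68 + 48 = (136 + 68*sqrt(5)) + 48 = 184 + 68*sqrt(5)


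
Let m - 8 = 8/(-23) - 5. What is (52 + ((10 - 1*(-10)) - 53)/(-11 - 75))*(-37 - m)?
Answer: -2054280/989 ≈ -2077.1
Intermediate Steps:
m = 61/23 (m = 8 + (8/(-23) - 5) = 8 + (8*(-1/23) - 5) = 8 + (-8/23 - 5) = 8 - 123/23 = 61/23 ≈ 2.6522)
(52 + ((10 - 1*(-10)) - 53)/(-11 - 75))*(-37 - m) = (52 + ((10 - 1*(-10)) - 53)/(-11 - 75))*(-37 - 1*61/23) = (52 + ((10 + 10) - 53)/(-86))*(-37 - 61/23) = (52 + (20 - 53)*(-1/86))*(-912/23) = (52 - 33*(-1/86))*(-912/23) = (52 + 33/86)*(-912/23) = (4505/86)*(-912/23) = -2054280/989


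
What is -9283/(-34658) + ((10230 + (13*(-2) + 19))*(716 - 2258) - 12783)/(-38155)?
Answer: 42087791839/101721230 ≈ 413.76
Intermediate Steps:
-9283/(-34658) + ((10230 + (13*(-2) + 19))*(716 - 2258) - 12783)/(-38155) = -9283*(-1/34658) + ((10230 + (-26 + 19))*(-1542) - 12783)*(-1/38155) = 9283/34658 + ((10230 - 7)*(-1542) - 12783)*(-1/38155) = 9283/34658 + (10223*(-1542) - 12783)*(-1/38155) = 9283/34658 + (-15763866 - 12783)*(-1/38155) = 9283/34658 - 15776649*(-1/38155) = 9283/34658 + 15776649/38155 = 42087791839/101721230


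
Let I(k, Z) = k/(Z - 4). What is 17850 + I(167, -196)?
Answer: 3569833/200 ≈ 17849.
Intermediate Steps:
I(k, Z) = k/(-4 + Z)
17850 + I(167, -196) = 17850 + 167/(-4 - 196) = 17850 + 167/(-200) = 17850 + 167*(-1/200) = 17850 - 167/200 = 3569833/200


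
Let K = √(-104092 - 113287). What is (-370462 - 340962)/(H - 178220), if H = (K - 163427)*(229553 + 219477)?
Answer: 652587492477984/67315331544920114275 + 3993133984*I*√217379/67315331544920114275 ≈ 9.6945e-6 + 2.7657e-8*I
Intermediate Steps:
K = I*√217379 (K = √(-217379) = I*√217379 ≈ 466.24*I)
H = -73383625810 + 449030*I*√217379 (H = (I*√217379 - 163427)*(229553 + 219477) = (-163427 + I*√217379)*449030 = -73383625810 + 449030*I*√217379 ≈ -7.3384e+10 + 2.0936e+8*I)
(-370462 - 340962)/(H - 178220) = (-370462 - 340962)/((-73383625810 + 449030*I*√217379) - 178220) = -711424/(-73383804030 + 449030*I*√217379)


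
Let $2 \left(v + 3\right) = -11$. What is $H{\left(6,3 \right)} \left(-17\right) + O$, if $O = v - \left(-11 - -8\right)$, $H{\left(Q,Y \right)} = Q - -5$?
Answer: $- \frac{385}{2} \approx -192.5$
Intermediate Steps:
$H{\left(Q,Y \right)} = 5 + Q$ ($H{\left(Q,Y \right)} = Q + 5 = 5 + Q$)
$v = - \frac{17}{2}$ ($v = -3 + \frac{1}{2} \left(-11\right) = -3 - \frac{11}{2} = - \frac{17}{2} \approx -8.5$)
$O = - \frac{11}{2}$ ($O = - \frac{17}{2} - \left(-11 - -8\right) = - \frac{17}{2} - \left(-11 + 8\right) = - \frac{17}{2} - -3 = - \frac{17}{2} + 3 = - \frac{11}{2} \approx -5.5$)
$H{\left(6,3 \right)} \left(-17\right) + O = \left(5 + 6\right) \left(-17\right) - \frac{11}{2} = 11 \left(-17\right) - \frac{11}{2} = -187 - \frac{11}{2} = - \frac{385}{2}$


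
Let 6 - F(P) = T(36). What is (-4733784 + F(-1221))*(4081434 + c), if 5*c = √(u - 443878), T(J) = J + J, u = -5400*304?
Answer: -19320896340900 - 946770*I*√2085478 ≈ -1.9321e+13 - 1.3672e+9*I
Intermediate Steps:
u = -1641600
T(J) = 2*J
F(P) = -66 (F(P) = 6 - 2*36 = 6 - 1*72 = 6 - 72 = -66)
c = I*√2085478/5 (c = √(-1641600 - 443878)/5 = √(-2085478)/5 = (I*√2085478)/5 = I*√2085478/5 ≈ 288.82*I)
(-4733784 + F(-1221))*(4081434 + c) = (-4733784 - 66)*(4081434 + I*√2085478/5) = -4733850*(4081434 + I*√2085478/5) = -19320896340900 - 946770*I*√2085478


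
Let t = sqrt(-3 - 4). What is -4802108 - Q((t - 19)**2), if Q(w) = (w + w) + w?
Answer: -4803170 + 114*I*sqrt(7) ≈ -4.8032e+6 + 301.62*I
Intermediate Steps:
t = I*sqrt(7) (t = sqrt(-7) = I*sqrt(7) ≈ 2.6458*I)
Q(w) = 3*w (Q(w) = 2*w + w = 3*w)
-4802108 - Q((t - 19)**2) = -4802108 - 3*(I*sqrt(7) - 19)**2 = -4802108 - 3*(-19 + I*sqrt(7))**2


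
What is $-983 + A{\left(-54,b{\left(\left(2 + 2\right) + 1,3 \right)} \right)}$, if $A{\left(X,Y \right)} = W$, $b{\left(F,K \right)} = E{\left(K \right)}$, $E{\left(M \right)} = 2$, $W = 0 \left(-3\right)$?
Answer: $-983$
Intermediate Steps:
$W = 0$
$b{\left(F,K \right)} = 2$
$A{\left(X,Y \right)} = 0$
$-983 + A{\left(-54,b{\left(\left(2 + 2\right) + 1,3 \right)} \right)} = -983 + 0 = -983$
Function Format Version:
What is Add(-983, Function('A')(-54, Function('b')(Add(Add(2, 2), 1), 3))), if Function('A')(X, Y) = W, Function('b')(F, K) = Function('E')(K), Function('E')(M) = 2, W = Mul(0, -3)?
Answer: -983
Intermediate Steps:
W = 0
Function('b')(F, K) = 2
Function('A')(X, Y) = 0
Add(-983, Function('A')(-54, Function('b')(Add(Add(2, 2), 1), 3))) = Add(-983, 0) = -983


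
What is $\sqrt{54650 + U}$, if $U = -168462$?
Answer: $2 i \sqrt{28453} \approx 337.36 i$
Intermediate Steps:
$\sqrt{54650 + U} = \sqrt{54650 - 168462} = \sqrt{-113812} = 2 i \sqrt{28453}$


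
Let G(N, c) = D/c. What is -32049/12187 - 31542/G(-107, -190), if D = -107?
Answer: -73039876503/1304009 ≈ -56012.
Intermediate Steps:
G(N, c) = -107/c
-32049/12187 - 31542/G(-107, -190) = -32049/12187 - 31542/((-107/(-190))) = -32049*1/12187 - 31542/((-107*(-1/190))) = -32049/12187 - 31542/107/190 = -32049/12187 - 31542*190/107 = -32049/12187 - 5992980/107 = -73039876503/1304009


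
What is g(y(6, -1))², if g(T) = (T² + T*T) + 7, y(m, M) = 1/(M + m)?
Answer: 31329/625 ≈ 50.126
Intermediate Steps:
g(T) = 7 + 2*T² (g(T) = (T² + T²) + 7 = 2*T² + 7 = 7 + 2*T²)
g(y(6, -1))² = (7 + 2*(1/(-1 + 6))²)² = (7 + 2*(1/5)²)² = (7 + 2*(⅕)²)² = (7 + 2*(1/25))² = (7 + 2/25)² = (177/25)² = 31329/625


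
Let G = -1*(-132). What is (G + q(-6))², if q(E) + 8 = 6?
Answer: 16900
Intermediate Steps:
G = 132
q(E) = -2 (q(E) = -8 + 6 = -2)
(G + q(-6))² = (132 - 2)² = 130² = 16900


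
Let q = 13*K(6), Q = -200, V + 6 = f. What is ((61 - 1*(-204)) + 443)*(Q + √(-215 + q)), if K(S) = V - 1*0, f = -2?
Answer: -141600 + 708*I*√319 ≈ -1.416e+5 + 12645.0*I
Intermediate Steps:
V = -8 (V = -6 - 2 = -8)
K(S) = -8 (K(S) = -8 - 1*0 = -8 + 0 = -8)
q = -104 (q = 13*(-8) = -104)
((61 - 1*(-204)) + 443)*(Q + √(-215 + q)) = ((61 - 1*(-204)) + 443)*(-200 + √(-215 - 104)) = ((61 + 204) + 443)*(-200 + √(-319)) = (265 + 443)*(-200 + I*√319) = 708*(-200 + I*√319) = -141600 + 708*I*√319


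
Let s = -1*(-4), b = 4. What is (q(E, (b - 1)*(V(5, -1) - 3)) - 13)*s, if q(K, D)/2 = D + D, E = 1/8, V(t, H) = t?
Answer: 44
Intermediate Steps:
E = 1/8 ≈ 0.12500
s = 4
q(K, D) = 4*D (q(K, D) = 2*(D + D) = 2*(2*D) = 4*D)
(q(E, (b - 1)*(V(5, -1) - 3)) - 13)*s = (4*((4 - 1)*(5 - 3)) - 13)*4 = (4*(3*2) - 13)*4 = (4*6 - 13)*4 = (24 - 13)*4 = 11*4 = 44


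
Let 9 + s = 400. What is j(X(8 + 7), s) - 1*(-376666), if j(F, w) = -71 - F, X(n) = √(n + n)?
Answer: 376595 - √30 ≈ 3.7659e+5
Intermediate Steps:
s = 391 (s = -9 + 400 = 391)
X(n) = √2*√n (X(n) = √(2*n) = √2*√n)
j(X(8 + 7), s) - 1*(-376666) = (-71 - √2*√(8 + 7)) - 1*(-376666) = (-71 - √2*√15) + 376666 = (-71 - √30) + 376666 = 376595 - √30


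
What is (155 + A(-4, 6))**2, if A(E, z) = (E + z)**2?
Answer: 25281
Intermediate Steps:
(155 + A(-4, 6))**2 = (155 + (-4 + 6)**2)**2 = (155 + 2**2)**2 = (155 + 4)**2 = 159**2 = 25281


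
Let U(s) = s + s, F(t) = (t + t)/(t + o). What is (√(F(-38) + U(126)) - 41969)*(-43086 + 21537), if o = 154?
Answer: 904389981 - 21549*√211381/29 ≈ 9.0405e+8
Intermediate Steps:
F(t) = 2*t/(154 + t) (F(t) = (t + t)/(t + 154) = (2*t)/(154 + t) = 2*t/(154 + t))
U(s) = 2*s
(√(F(-38) + U(126)) - 41969)*(-43086 + 21537) = (√(2*(-38)/(154 - 38) + 2*126) - 41969)*(-43086 + 21537) = (√(2*(-38)/116 + 252) - 41969)*(-21549) = (√(2*(-38)*(1/116) + 252) - 41969)*(-21549) = (√(-19/29 + 252) - 41969)*(-21549) = (√(7289/29) - 41969)*(-21549) = (√211381/29 - 41969)*(-21549) = (-41969 + √211381/29)*(-21549) = 904389981 - 21549*√211381/29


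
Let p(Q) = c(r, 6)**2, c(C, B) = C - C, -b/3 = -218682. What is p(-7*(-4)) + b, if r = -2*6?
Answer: 656046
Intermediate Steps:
r = -12
b = 656046 (b = -3*(-218682) = 656046)
c(C, B) = 0
p(Q) = 0 (p(Q) = 0**2 = 0)
p(-7*(-4)) + b = 0 + 656046 = 656046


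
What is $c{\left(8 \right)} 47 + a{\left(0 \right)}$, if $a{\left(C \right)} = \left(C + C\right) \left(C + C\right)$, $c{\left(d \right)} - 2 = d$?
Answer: $470$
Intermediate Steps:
$c{\left(d \right)} = 2 + d$
$a{\left(C \right)} = 4 C^{2}$ ($a{\left(C \right)} = 2 C 2 C = 4 C^{2}$)
$c{\left(8 \right)} 47 + a{\left(0 \right)} = \left(2 + 8\right) 47 + 4 \cdot 0^{2} = 10 \cdot 47 + 4 \cdot 0 = 470 + 0 = 470$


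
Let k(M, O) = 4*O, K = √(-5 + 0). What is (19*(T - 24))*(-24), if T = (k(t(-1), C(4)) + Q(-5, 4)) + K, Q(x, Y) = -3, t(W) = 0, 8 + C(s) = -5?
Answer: 36024 - 456*I*√5 ≈ 36024.0 - 1019.6*I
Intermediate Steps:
C(s) = -13 (C(s) = -8 - 5 = -13)
K = I*√5 (K = √(-5) = I*√5 ≈ 2.2361*I)
T = -55 + I*√5 (T = (4*(-13) - 3) + I*√5 = (-52 - 3) + I*√5 = -55 + I*√5 ≈ -55.0 + 2.2361*I)
(19*(T - 24))*(-24) = (19*((-55 + I*√5) - 24))*(-24) = (19*(-79 + I*√5))*(-24) = (-1501 + 19*I*√5)*(-24) = 36024 - 456*I*√5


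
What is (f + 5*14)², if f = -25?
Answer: 2025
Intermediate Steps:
(f + 5*14)² = (-25 + 5*14)² = (-25 + 70)² = 45² = 2025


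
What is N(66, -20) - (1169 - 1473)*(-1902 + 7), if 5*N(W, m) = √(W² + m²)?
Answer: -576080 + 2*√1189/5 ≈ -5.7607e+5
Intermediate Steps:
N(W, m) = √(W² + m²)/5
N(66, -20) - (1169 - 1473)*(-1902 + 7) = √(66² + (-20)²)/5 - (1169 - 1473)*(-1902 + 7) = √(4356 + 400)/5 - (-304)*(-1895) = √4756/5 - 1*576080 = (2*√1189)/5 - 576080 = 2*√1189/5 - 576080 = -576080 + 2*√1189/5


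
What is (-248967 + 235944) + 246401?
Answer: 233378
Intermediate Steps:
(-248967 + 235944) + 246401 = -13023 + 246401 = 233378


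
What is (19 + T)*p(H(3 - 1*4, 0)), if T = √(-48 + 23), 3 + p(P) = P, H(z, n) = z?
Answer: -76 - 20*I ≈ -76.0 - 20.0*I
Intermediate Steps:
p(P) = -3 + P
T = 5*I (T = √(-25) = 5*I ≈ 5.0*I)
(19 + T)*p(H(3 - 1*4, 0)) = (19 + 5*I)*(-3 + (3 - 1*4)) = (19 + 5*I)*(-3 + (3 - 4)) = (19 + 5*I)*(-3 - 1) = (19 + 5*I)*(-4) = -76 - 20*I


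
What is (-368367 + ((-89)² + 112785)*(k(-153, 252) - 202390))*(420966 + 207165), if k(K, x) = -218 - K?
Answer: -15350203568025207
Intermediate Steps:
(-368367 + ((-89)² + 112785)*(k(-153, 252) - 202390))*(420966 + 207165) = (-368367 + ((-89)² + 112785)*((-218 - 1*(-153)) - 202390))*(420966 + 207165) = (-368367 + (7921 + 112785)*((-218 + 153) - 202390))*628131 = (-368367 + 120706*(-65 - 202390))*628131 = (-368367 + 120706*(-202455))*628131 = (-368367 - 24437533230)*628131 = -24437901597*628131 = -15350203568025207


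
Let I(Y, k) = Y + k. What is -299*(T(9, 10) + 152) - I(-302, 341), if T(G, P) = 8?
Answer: -47879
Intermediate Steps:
-299*(T(9, 10) + 152) - I(-302, 341) = -299*(8 + 152) - (-302 + 341) = -299*160 - 1*39 = -47840 - 39 = -47879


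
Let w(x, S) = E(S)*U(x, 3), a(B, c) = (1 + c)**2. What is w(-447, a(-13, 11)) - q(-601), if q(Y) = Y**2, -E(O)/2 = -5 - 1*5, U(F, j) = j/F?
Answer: -53818969/149 ≈ -3.6120e+5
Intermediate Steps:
E(O) = 20 (E(O) = -2*(-5 - 1*5) = -2*(-5 - 5) = -2*(-10) = 20)
w(x, S) = 60/x (w(x, S) = 20*(3/x) = 60/x)
w(-447, a(-13, 11)) - q(-601) = 60/(-447) - 1*(-601)**2 = 60*(-1/447) - 1*361201 = -20/149 - 361201 = -53818969/149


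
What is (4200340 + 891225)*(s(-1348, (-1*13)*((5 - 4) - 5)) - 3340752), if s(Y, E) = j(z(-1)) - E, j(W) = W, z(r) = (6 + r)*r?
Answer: -17009946176085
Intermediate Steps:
z(r) = r*(6 + r)
s(Y, E) = -5 - E (s(Y, E) = -(6 - 1) - E = -1*5 - E = -5 - E)
(4200340 + 891225)*(s(-1348, (-1*13)*((5 - 4) - 5)) - 3340752) = (4200340 + 891225)*((-5 - (-1*13)*((5 - 4) - 5)) - 3340752) = 5091565*((-5 - (-13)*(1 - 5)) - 3340752) = 5091565*((-5 - (-13)*(-4)) - 3340752) = 5091565*((-5 - 1*52) - 3340752) = 5091565*((-5 - 52) - 3340752) = 5091565*(-57 - 3340752) = 5091565*(-3340809) = -17009946176085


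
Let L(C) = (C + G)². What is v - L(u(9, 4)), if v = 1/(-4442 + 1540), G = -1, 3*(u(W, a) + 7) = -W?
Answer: -351143/2902 ≈ -121.00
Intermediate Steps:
u(W, a) = -7 - W/3 (u(W, a) = -7 + (-W)/3 = -7 - W/3)
L(C) = (-1 + C)² (L(C) = (C - 1)² = (-1 + C)²)
v = -1/2902 (v = 1/(-2902) = -1/2902 ≈ -0.00034459)
v - L(u(9, 4)) = -1/2902 - (-1 + (-7 - ⅓*9))² = -1/2902 - (-1 + (-7 - 3))² = -1/2902 - (-1 - 10)² = -1/2902 - 1*(-11)² = -1/2902 - 1*121 = -1/2902 - 121 = -351143/2902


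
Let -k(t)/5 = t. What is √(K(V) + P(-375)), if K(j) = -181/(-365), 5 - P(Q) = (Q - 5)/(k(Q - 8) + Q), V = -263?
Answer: 3*√504006965/28105 ≈ 2.3964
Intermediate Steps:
k(t) = -5*t
P(Q) = 5 - (-5 + Q)/(40 - 4*Q) (P(Q) = 5 - (Q - 5)/(-5*(Q - 8) + Q) = 5 - (-5 + Q)/(-5*(-8 + Q) + Q) = 5 - (-5 + Q)/((40 - 5*Q) + Q) = 5 - (-5 + Q)/(40 - 4*Q))
K(j) = 181/365 (K(j) = -181*(-1/365) = 181/365)
√(K(V) + P(-375)) = √(181/365 + (205 - 21*(-375))/(4*(10 - 1*(-375)))) = √(181/365 + (205 + 7875)/(4*(10 + 375))) = √(181/365 + (¼)*8080/385) = √(181/365 + (¼)*(1/385)*8080) = √(181/365 + 404/77) = √(161397/28105) = 3*√504006965/28105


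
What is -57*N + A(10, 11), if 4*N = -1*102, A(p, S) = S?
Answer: 2929/2 ≈ 1464.5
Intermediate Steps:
N = -51/2 (N = (-1*102)/4 = (¼)*(-102) = -51/2 ≈ -25.500)
-57*N + A(10, 11) = -57*(-51/2) + 11 = 2907/2 + 11 = 2929/2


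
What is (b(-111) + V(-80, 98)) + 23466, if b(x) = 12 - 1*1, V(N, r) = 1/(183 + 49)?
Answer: 5446665/232 ≈ 23477.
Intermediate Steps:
V(N, r) = 1/232
b(x) = 11 (b(x) = 12 - 1 = 11)
(b(-111) + V(-80, 98)) + 23466 = (11 + 1/232) + 23466 = 2553/232 + 23466 = 5446665/232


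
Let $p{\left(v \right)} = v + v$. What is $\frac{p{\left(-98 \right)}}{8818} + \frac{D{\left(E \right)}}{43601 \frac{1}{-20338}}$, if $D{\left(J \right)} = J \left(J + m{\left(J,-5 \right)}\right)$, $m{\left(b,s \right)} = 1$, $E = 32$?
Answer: $- \frac{94696048450}{192236809} \approx -492.6$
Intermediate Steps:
$p{\left(v \right)} = 2 v$
$D{\left(J \right)} = J \left(1 + J\right)$ ($D{\left(J \right)} = J \left(J + 1\right) = J \left(1 + J\right)$)
$\frac{p{\left(-98 \right)}}{8818} + \frac{D{\left(E \right)}}{43601 \frac{1}{-20338}} = \frac{2 \left(-98\right)}{8818} + \frac{32 \left(1 + 32\right)}{43601 \frac{1}{-20338}} = \left(-196\right) \frac{1}{8818} + \frac{32 \cdot 33}{43601 \left(- \frac{1}{20338}\right)} = - \frac{98}{4409} + \frac{1056}{- \frac{43601}{20338}} = - \frac{98}{4409} + 1056 \left(- \frac{20338}{43601}\right) = - \frac{98}{4409} - \frac{21476928}{43601} = - \frac{94696048450}{192236809}$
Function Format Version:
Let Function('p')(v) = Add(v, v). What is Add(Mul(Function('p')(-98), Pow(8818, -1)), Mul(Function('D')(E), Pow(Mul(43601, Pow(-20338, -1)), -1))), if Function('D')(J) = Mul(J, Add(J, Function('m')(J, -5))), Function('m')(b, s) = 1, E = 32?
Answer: Rational(-94696048450, 192236809) ≈ -492.60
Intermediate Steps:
Function('p')(v) = Mul(2, v)
Function('D')(J) = Mul(J, Add(1, J)) (Function('D')(J) = Mul(J, Add(J, 1)) = Mul(J, Add(1, J)))
Add(Mul(Function('p')(-98), Pow(8818, -1)), Mul(Function('D')(E), Pow(Mul(43601, Pow(-20338, -1)), -1))) = Add(Mul(Mul(2, -98), Pow(8818, -1)), Mul(Mul(32, Add(1, 32)), Pow(Mul(43601, Pow(-20338, -1)), -1))) = Add(Mul(-196, Rational(1, 8818)), Mul(Mul(32, 33), Pow(Mul(43601, Rational(-1, 20338)), -1))) = Add(Rational(-98, 4409), Mul(1056, Pow(Rational(-43601, 20338), -1))) = Add(Rational(-98, 4409), Mul(1056, Rational(-20338, 43601))) = Add(Rational(-98, 4409), Rational(-21476928, 43601)) = Rational(-94696048450, 192236809)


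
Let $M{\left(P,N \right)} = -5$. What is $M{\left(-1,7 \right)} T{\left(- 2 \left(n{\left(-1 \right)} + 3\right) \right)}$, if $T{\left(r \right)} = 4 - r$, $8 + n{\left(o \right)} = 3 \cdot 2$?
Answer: $-30$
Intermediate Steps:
$n{\left(o \right)} = -2$ ($n{\left(o \right)} = -8 + 3 \cdot 2 = -8 + 6 = -2$)
$M{\left(-1,7 \right)} T{\left(- 2 \left(n{\left(-1 \right)} + 3\right) \right)} = - 5 \left(4 - - 2 \left(-2 + 3\right)\right) = - 5 \left(4 - \left(-2\right) 1\right) = - 5 \left(4 - -2\right) = - 5 \left(4 + 2\right) = \left(-5\right) 6 = -30$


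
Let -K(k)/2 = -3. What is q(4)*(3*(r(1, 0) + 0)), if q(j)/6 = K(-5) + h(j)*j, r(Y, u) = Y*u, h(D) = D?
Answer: 0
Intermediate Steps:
K(k) = 6 (K(k) = -2*(-3) = 6)
q(j) = 36 + 6*j² (q(j) = 6*(6 + j*j) = 6*(6 + j²) = 36 + 6*j²)
q(4)*(3*(r(1, 0) + 0)) = (36 + 6*4²)*(3*(1*0 + 0)) = (36 + 6*16)*(3*(0 + 0)) = (36 + 96)*(3*0) = 132*0 = 0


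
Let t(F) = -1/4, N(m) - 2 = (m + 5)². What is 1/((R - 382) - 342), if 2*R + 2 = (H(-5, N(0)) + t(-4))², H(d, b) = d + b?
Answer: -32/15631 ≈ -0.0020472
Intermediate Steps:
N(m) = 2 + (5 + m)² (N(m) = 2 + (m + 5)² = 2 + (5 + m)²)
t(F) = -¼ (t(F) = -1*¼ = -¼)
H(d, b) = b + d
R = 7537/32 (R = -1 + (((2 + (5 + 0)²) - 5) - ¼)²/2 = -1 + (((2 + 5²) - 5) - ¼)²/2 = -1 + (((2 + 25) - 5) - ¼)²/2 = -1 + ((27 - 5) - ¼)²/2 = -1 + (22 - ¼)²/2 = -1 + (87/4)²/2 = -1 + (½)*(7569/16) = -1 + 7569/32 = 7537/32 ≈ 235.53)
1/((R - 382) - 342) = 1/((7537/32 - 382) - 342) = 1/(-4687/32 - 342) = 1/(-15631/32) = -32/15631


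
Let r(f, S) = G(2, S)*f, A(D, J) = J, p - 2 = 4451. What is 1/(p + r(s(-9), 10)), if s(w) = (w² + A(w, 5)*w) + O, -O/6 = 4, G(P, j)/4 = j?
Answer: 1/4933 ≈ 0.00020272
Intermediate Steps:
p = 4453 (p = 2 + 4451 = 4453)
G(P, j) = 4*j
O = -24 (O = -6*4 = -24)
s(w) = -24 + w² + 5*w (s(w) = (w² + 5*w) - 24 = -24 + w² + 5*w)
r(f, S) = 4*S*f (r(f, S) = (4*S)*f = 4*S*f)
1/(p + r(s(-9), 10)) = 1/(4453 + 4*10*(-24 + (-9)² + 5*(-9))) = 1/(4453 + 4*10*(-24 + 81 - 45)) = 1/(4453 + 4*10*12) = 1/(4453 + 480) = 1/4933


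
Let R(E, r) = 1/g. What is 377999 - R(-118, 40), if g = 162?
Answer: 61235837/162 ≈ 3.7800e+5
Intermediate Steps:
R(E, r) = 1/162
377999 - R(-118, 40) = 377999 - 1*1/162 = 377999 - 1/162 = 61235837/162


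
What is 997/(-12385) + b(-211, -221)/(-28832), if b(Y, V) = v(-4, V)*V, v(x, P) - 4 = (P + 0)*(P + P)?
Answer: 7863121759/10502480 ≈ 748.69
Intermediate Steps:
v(x, P) = 4 + 2*P² (v(x, P) = 4 + (P + 0)*(P + P) = 4 + P*(2*P) = 4 + 2*P²)
b(Y, V) = V*(4 + 2*V²) (b(Y, V) = (4 + 2*V²)*V = V*(4 + 2*V²))
997/(-12385) + b(-211, -221)/(-28832) = 997/(-12385) + (2*(-221)*(2 + (-221)²))/(-28832) = 997*(-1/12385) + (2*(-221)*(2 + 48841))*(-1/28832) = -997/12385 + (2*(-221)*48843)*(-1/28832) = -997/12385 - 21588606*(-1/28832) = -997/12385 + 634959/848 = 7863121759/10502480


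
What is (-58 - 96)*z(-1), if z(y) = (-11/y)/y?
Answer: 1694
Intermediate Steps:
z(y) = -11/y²
(-58 - 96)*z(-1) = (-58 - 96)*(-11/(-1)²) = -(-1694) = -154*(-11) = 1694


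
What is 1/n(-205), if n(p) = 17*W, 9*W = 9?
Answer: 1/17 ≈ 0.058824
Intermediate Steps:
W = 1 (W = (⅑)*9 = 1)
n(p) = 17 (n(p) = 17*1 = 17)
1/n(-205) = 1/17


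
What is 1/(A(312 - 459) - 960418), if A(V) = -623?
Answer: -1/961041 ≈ -1.0405e-6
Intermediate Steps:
1/(A(312 - 459) - 960418) = 1/(-623 - 960418) = 1/(-961041) = -1/961041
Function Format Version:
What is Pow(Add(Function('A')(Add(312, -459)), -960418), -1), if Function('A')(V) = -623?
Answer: Rational(-1, 961041) ≈ -1.0405e-6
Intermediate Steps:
Pow(Add(Function('A')(Add(312, -459)), -960418), -1) = Pow(Add(-623, -960418), -1) = Pow(-961041, -1) = Rational(-1, 961041)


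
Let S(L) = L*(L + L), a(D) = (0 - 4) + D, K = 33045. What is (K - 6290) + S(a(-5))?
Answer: 26917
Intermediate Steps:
a(D) = -4 + D
S(L) = 2*L² (S(L) = L*(2*L) = 2*L²)
(K - 6290) + S(a(-5)) = (33045 - 6290) + 2*(-4 - 5)² = 26755 + 2*(-9)² = 26755 + 2*81 = 26755 + 162 = 26917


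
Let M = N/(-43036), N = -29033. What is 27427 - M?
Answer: 1180319339/43036 ≈ 27426.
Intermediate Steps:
M = 29033/43036 (M = -29033/(-43036) = -29033*(-1/43036) = 29033/43036 ≈ 0.67462)
27427 - M = 27427 - 1*29033/43036 = 27427 - 29033/43036 = 1180319339/43036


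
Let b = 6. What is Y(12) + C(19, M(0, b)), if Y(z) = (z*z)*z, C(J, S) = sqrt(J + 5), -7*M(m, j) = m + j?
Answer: 1728 + 2*sqrt(6) ≈ 1732.9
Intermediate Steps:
M(m, j) = -j/7 - m/7 (M(m, j) = -(m + j)/7 = -(j + m)/7 = -j/7 - m/7)
C(J, S) = sqrt(5 + J)
Y(z) = z**3 (Y(z) = z**2*z = z**3)
Y(12) + C(19, M(0, b)) = 12**3 + sqrt(5 + 19) = 1728 + sqrt(24) = 1728 + 2*sqrt(6)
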